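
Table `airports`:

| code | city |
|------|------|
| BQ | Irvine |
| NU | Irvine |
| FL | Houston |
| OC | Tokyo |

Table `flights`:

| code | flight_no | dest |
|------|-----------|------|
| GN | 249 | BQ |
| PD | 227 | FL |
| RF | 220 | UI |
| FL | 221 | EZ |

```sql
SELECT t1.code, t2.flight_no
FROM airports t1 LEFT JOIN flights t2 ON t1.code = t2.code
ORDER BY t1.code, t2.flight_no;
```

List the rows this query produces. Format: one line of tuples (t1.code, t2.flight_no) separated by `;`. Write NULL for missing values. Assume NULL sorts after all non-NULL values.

(BQ, NULL); (FL, 221); (NU, NULL); (OC, NULL)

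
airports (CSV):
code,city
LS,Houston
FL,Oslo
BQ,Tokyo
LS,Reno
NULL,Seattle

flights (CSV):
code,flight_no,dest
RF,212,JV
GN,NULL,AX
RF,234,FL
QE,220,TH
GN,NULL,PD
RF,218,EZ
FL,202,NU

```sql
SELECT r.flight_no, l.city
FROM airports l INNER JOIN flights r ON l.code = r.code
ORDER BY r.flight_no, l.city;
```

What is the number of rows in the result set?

1

INNER JOIN keeps only pairs where the ON condition holds.
Matching on l.code = r.code. A NULL in a compared column never satisfies the condition.
- code=LS: no matching r row, dropped.
- code=FL: 1 matching r row(s), so 1 row(s) emitted.
- code=BQ: no matching r row, dropped.
- code=LS: no matching r row, dropped.
- code=NULL: no matching r row, dropped.
Total: 1 rows.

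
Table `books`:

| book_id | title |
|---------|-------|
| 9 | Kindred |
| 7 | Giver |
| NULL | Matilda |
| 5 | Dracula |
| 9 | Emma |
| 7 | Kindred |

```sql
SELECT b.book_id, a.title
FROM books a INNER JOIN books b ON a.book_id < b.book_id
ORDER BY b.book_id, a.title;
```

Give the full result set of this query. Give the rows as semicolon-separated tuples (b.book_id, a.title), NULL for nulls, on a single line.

(7, Dracula); (7, Dracula); (9, Dracula); (9, Dracula); (9, Giver); (9, Giver); (9, Kindred); (9, Kindred)

INNER JOIN keeps only pairs where the ON condition holds.
Matching on a.book_id < b.book_id. A NULL in a compared column never satisfies the condition.
- a[0] book_id=9 → no match; dropped.
- a[1] book_id=7 → 2 match(es) in b → 2 row(s).
- a[2] book_id=NULL → no match; dropped.
- a[3] book_id=5 → 4 match(es) in b → 4 row(s).
- a[4] book_id=9 → no match; dropped.
- a[5] book_id=7 → 2 match(es) in b → 2 row(s).
After projecting and ordering:
b.book_id | a.title
7 | Dracula
7 | Dracula
9 | Dracula
9 | Dracula
9 | Giver
9 | Giver
9 | Kindred
9 | Kindred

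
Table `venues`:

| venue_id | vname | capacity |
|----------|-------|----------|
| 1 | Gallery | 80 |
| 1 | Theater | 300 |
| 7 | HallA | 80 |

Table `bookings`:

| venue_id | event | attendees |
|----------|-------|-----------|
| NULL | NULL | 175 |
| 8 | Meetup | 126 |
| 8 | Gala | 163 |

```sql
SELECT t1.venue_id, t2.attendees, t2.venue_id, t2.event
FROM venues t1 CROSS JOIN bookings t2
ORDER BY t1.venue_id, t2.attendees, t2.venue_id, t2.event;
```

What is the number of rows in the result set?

9

CROSS JOIN pairs every row of `venues` with every row of `bookings`: 3 × 3 = 9 rows.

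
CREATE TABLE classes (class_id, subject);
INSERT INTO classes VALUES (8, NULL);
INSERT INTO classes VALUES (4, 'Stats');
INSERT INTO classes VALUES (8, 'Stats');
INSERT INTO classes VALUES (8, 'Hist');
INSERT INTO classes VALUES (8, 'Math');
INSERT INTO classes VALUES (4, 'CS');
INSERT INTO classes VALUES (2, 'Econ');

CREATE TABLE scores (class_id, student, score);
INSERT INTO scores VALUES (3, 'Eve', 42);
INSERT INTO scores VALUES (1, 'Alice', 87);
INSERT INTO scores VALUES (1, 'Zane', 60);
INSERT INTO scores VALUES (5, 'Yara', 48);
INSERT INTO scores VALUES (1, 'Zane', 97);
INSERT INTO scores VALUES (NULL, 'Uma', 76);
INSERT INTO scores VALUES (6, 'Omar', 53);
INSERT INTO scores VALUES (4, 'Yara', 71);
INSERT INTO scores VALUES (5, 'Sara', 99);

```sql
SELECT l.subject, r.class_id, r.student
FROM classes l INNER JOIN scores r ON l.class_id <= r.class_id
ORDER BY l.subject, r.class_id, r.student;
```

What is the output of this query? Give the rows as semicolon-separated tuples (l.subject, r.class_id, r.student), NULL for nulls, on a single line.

(CS, 4, Yara); (CS, 5, Sara); (CS, 5, Yara); (CS, 6, Omar); (Econ, 3, Eve); (Econ, 4, Yara); (Econ, 5, Sara); (Econ, 5, Yara); (Econ, 6, Omar); (Stats, 4, Yara); (Stats, 5, Sara); (Stats, 5, Yara); (Stats, 6, Omar)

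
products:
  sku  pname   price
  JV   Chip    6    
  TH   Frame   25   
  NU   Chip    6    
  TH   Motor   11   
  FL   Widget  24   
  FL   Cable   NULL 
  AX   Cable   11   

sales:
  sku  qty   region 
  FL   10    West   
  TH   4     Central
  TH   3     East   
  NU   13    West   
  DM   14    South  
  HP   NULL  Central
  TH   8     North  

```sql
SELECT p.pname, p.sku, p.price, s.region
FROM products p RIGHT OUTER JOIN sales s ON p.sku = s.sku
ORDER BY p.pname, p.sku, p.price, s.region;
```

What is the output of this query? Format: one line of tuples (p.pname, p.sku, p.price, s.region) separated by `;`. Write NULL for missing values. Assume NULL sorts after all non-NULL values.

(Cable, FL, NULL, West); (Chip, NU, 6, West); (Frame, TH, 25, Central); (Frame, TH, 25, East); (Frame, TH, 25, North); (Motor, TH, 11, Central); (Motor, TH, 11, East); (Motor, TH, 11, North); (Widget, FL, 24, West); (NULL, NULL, NULL, Central); (NULL, NULL, NULL, South)

RIGHT JOIN keeps every row from `sales`; unmatched rows get NULL for `products`'s columns.
Matching on p.sku = s.sku.
Matched pairs: 9; unmatched s rows kept: 2.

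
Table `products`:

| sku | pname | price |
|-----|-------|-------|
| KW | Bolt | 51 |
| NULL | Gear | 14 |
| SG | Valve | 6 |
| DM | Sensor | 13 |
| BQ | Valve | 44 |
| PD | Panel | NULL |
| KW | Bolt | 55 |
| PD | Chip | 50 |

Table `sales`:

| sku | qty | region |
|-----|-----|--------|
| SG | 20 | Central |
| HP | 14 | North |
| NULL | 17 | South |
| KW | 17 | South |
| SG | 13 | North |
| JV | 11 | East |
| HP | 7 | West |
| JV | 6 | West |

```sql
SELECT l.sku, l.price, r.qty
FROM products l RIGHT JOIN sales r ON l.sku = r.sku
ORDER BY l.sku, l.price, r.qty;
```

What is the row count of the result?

RIGHT JOIN keeps every row from `sales`; unmatched rows get NULL for `products`'s columns.
Matching on l.sku = r.sku. A NULL in a compared column never satisfies the condition.
Matched pairs: 4; unmatched r rows kept: 5.
Total: 4 matched + 5 padded = 9 rows.

9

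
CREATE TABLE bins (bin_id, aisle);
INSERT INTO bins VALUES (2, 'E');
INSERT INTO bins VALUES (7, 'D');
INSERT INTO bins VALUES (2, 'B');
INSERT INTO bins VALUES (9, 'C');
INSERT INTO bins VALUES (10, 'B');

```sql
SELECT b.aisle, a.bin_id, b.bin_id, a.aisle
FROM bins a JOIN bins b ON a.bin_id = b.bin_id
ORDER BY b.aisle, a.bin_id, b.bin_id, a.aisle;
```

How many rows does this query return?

7

INNER JOIN keeps only pairs where the ON condition holds.
Matching on a.bin_id = b.bin_id.
Matched pairs: 7.
Total: 7 rows.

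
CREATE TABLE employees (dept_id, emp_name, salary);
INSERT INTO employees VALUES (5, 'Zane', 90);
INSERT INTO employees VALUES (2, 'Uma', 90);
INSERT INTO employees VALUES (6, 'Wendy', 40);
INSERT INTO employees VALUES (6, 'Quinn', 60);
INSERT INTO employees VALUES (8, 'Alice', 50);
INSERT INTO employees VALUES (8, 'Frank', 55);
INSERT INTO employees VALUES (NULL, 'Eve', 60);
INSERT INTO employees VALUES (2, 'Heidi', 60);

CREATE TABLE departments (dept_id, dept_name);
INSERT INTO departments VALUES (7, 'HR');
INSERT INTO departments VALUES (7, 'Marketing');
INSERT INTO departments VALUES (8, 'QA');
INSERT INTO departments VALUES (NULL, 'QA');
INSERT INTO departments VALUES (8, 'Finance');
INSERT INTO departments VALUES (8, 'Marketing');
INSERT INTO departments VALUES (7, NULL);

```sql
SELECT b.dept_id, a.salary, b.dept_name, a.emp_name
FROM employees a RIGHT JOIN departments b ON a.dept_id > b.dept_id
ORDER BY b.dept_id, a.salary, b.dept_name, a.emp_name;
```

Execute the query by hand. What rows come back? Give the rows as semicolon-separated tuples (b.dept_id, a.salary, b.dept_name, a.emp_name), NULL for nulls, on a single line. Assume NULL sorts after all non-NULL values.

RIGHT JOIN keeps every row from `departments`; unmatched rows get NULL for `employees`'s columns.
Matching on a.dept_id > b.dept_id. A NULL in a compared column never satisfies the condition.
Matched pairs: 6; unmatched b rows kept: 4.

(7, 50, HR, Alice); (7, 50, Marketing, Alice); (7, 50, NULL, Alice); (7, 55, HR, Frank); (7, 55, Marketing, Frank); (7, 55, NULL, Frank); (8, NULL, Finance, NULL); (8, NULL, Marketing, NULL); (8, NULL, QA, NULL); (NULL, NULL, QA, NULL)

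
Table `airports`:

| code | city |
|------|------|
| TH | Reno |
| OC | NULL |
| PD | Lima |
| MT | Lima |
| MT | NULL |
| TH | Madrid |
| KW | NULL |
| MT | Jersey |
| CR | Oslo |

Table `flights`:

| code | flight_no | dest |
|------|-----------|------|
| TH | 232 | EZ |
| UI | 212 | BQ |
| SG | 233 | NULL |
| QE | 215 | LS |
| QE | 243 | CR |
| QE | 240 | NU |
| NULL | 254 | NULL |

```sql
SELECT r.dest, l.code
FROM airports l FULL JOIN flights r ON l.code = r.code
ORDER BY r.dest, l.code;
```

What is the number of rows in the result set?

15

FULL OUTER JOIN keeps every row from both sides; unmatched rows get NULL for the other side's columns.
Matching on l.code = r.code. A NULL in a compared column never satisfies the condition.
Matched pairs: 2; unmatched l rows kept: 7; unmatched r rows kept: 6.
Total: 2 matched + 13 padded = 15 rows.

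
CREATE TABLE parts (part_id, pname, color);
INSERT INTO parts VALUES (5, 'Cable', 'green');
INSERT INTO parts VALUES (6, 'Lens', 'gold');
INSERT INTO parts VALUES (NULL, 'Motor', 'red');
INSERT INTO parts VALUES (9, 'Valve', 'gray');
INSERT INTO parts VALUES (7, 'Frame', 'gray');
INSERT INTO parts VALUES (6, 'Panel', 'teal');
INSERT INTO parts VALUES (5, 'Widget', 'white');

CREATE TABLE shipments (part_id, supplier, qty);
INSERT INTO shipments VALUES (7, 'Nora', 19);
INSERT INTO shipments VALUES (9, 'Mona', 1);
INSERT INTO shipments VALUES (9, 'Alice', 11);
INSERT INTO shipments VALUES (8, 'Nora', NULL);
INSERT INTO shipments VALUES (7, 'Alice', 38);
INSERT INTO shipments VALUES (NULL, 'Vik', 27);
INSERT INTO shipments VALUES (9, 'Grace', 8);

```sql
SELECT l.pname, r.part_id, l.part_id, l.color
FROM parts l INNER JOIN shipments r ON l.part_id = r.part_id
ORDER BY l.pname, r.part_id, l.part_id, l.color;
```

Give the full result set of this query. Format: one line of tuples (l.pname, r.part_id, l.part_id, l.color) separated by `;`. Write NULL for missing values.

(Frame, 7, 7, gray); (Frame, 7, 7, gray); (Valve, 9, 9, gray); (Valve, 9, 9, gray); (Valve, 9, 9, gray)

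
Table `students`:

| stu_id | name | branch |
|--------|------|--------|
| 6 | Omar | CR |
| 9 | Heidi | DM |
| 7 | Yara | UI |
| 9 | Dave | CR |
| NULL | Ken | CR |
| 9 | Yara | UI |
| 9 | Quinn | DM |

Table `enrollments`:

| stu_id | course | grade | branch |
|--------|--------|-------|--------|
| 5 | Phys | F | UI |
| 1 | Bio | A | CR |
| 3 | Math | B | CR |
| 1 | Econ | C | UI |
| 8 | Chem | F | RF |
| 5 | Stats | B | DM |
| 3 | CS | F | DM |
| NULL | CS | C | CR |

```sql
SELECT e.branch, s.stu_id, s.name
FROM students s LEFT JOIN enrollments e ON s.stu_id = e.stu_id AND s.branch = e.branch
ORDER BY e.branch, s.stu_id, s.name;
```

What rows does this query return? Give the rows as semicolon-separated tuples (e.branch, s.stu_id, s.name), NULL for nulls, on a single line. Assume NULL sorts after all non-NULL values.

LEFT JOIN keeps every row from `students`; unmatched rows get NULL for `enrollments`'s columns.
Matching on s.stu_id = e.stu_id AND s.branch = e.branch. A NULL in a compared column never satisfies the condition.
- s (stu_id=6, branch=CR) has no partner → padded with NULL.
- s (stu_id=9, branch=DM) has no partner → padded with NULL.
- s (stu_id=7, branch=UI) has no partner → padded with NULL.
- s (stu_id=9, branch=CR) has no partner → padded with NULL.
- s (stu_id=NULL, branch=CR) has no partner → padded with NULL.
- s (stu_id=9, branch=UI) has no partner → padded with NULL.
- s (stu_id=9, branch=DM) has no partner → padded with NULL.
After projecting and ordering:
e.branch | s.stu_id | s.name
NULL | 6 | Omar
NULL | 7 | Yara
NULL | 9 | Dave
NULL | 9 | Heidi
NULL | 9 | Quinn
NULL | 9 | Yara
NULL | NULL | Ken

(NULL, 6, Omar); (NULL, 7, Yara); (NULL, 9, Dave); (NULL, 9, Heidi); (NULL, 9, Quinn); (NULL, 9, Yara); (NULL, NULL, Ken)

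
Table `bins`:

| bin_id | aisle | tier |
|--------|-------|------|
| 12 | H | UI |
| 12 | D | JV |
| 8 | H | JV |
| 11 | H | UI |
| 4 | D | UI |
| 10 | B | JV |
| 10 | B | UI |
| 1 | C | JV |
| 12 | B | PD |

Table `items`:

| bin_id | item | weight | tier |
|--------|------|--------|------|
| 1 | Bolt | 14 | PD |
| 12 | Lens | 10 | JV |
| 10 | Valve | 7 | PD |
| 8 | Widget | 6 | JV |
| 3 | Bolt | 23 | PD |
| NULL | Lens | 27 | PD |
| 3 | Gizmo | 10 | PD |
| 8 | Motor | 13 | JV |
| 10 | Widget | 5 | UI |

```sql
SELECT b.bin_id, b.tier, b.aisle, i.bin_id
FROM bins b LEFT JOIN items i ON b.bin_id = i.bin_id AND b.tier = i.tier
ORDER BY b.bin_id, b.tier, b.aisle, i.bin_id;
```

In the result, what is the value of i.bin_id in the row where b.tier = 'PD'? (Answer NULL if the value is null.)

NULL

LEFT JOIN keeps every row from `bins`; unmatched rows get NULL for `items`'s columns.
Matching on b.bin_id = i.bin_id AND b.tier = i.tier. A NULL in a compared column never satisfies the condition.
- bin_id=12, tier=UI: no i row matches, row kept with i columns NULL.
- bin_id=12, tier=JV: 1 matching i row(s), so 1 row(s) emitted.
- bin_id=8, tier=JV: 2 matching i row(s), so 2 row(s) emitted.
- bin_id=11, tier=UI: no i row matches, row kept with i columns NULL.
- bin_id=4, tier=UI: no i row matches, row kept with i columns NULL.
- bin_id=10, tier=JV: no i row matches, row kept with i columns NULL.
- bin_id=10, tier=UI: 1 matching i row(s), so 1 row(s) emitted.
- bin_id=1, tier=JV: no i row matches, row kept with i columns NULL.
- bin_id=12, tier=PD: no i row matches, row kept with i columns NULL.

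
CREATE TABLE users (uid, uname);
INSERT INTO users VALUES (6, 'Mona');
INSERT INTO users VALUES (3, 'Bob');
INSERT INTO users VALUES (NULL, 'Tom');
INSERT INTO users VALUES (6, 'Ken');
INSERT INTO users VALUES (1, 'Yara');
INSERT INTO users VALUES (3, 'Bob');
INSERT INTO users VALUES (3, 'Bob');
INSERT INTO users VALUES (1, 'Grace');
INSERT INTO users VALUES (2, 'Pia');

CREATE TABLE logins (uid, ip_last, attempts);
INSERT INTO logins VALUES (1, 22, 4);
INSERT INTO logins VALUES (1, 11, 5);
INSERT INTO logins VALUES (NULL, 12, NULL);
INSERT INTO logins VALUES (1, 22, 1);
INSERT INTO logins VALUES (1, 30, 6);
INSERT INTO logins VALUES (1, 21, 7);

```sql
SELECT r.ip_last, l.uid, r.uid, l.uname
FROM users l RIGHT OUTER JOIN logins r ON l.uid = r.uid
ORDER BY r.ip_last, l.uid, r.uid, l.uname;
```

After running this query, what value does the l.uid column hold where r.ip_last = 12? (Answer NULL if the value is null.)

RIGHT JOIN keeps every row from `logins`; unmatched rows get NULL for `users`'s columns.
Matching on l.uid = r.uid. A NULL in a compared column never satisfies the condition.
Matched pairs: 10; unmatched r rows kept: 1.

NULL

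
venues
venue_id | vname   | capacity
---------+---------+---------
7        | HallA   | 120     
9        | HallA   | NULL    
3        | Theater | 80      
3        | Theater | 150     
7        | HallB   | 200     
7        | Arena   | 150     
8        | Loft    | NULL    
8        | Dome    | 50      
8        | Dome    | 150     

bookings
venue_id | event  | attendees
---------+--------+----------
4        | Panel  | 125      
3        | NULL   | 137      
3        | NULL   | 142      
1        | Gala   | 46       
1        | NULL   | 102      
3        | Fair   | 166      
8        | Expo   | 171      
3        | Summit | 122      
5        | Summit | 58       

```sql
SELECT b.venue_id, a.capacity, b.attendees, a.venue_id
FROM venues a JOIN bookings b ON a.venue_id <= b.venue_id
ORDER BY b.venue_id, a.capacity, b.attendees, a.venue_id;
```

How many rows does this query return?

20

INNER JOIN keeps only pairs where the ON condition holds.
Matching on a.venue_id <= b.venue_id.
- a[0] venue_id=7 → 1 match(es) in b → 1 row(s).
- a[1] venue_id=9 → no match; dropped.
- a[2] venue_id=3 → 7 match(es) in b → 7 row(s).
- a[3] venue_id=3 → 7 match(es) in b → 7 row(s).
- a[4] venue_id=7 → 1 match(es) in b → 1 row(s).
- a[5] venue_id=7 → 1 match(es) in b → 1 row(s).
- a[6] venue_id=8 → 1 match(es) in b → 1 row(s).
- a[7] venue_id=8 → 1 match(es) in b → 1 row(s).
- a[8] venue_id=8 → 1 match(es) in b → 1 row(s).
Total: 20 rows.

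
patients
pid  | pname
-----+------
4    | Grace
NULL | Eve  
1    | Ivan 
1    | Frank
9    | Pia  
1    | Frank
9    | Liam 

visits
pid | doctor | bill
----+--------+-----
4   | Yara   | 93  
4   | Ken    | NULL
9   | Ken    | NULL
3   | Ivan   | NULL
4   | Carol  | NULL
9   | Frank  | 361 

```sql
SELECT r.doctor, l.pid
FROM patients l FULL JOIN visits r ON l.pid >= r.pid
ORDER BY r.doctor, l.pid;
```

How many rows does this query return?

FULL OUTER JOIN keeps every row from both sides; unmatched rows get NULL for the other side's columns.
Matching on l.pid >= r.pid. A NULL in a compared column never satisfies the condition.
Matched pairs: 16; unmatched l rows kept: 4; unmatched r rows kept: 0.
Total: 16 matched + 4 padded = 20 rows.

20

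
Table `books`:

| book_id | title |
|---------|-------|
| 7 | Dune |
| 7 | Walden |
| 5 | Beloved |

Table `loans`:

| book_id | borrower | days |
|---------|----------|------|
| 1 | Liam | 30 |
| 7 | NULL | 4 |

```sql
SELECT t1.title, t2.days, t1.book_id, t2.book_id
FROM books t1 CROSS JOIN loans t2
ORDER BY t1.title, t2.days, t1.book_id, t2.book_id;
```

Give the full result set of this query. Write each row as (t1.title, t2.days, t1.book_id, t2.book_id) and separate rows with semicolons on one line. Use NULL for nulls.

CROSS JOIN pairs every row of `books` with every row of `loans`: 3 × 2 = 6 rows.
After projecting and ordering:
t1.title | t2.days | t1.book_id | t2.book_id
Beloved | 4 | 5 | 7
Beloved | 30 | 5 | 1
Dune | 4 | 7 | 7
Dune | 30 | 7 | 1
Walden | 4 | 7 | 7
Walden | 30 | 7 | 1

(Beloved, 4, 5, 7); (Beloved, 30, 5, 1); (Dune, 4, 7, 7); (Dune, 30, 7, 1); (Walden, 4, 7, 7); (Walden, 30, 7, 1)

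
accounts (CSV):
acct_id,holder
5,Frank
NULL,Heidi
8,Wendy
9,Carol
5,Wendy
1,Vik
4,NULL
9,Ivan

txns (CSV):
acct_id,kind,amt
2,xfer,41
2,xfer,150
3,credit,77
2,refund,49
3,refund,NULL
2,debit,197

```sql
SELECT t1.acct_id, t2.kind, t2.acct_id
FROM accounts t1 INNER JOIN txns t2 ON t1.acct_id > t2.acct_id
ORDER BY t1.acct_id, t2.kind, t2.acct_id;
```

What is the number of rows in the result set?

36

INNER JOIN keeps only pairs where the ON condition holds.
Matching on t1.acct_id > t2.acct_id. A NULL in a compared column never satisfies the condition.
Matched pairs: 36.
Total: 36 rows.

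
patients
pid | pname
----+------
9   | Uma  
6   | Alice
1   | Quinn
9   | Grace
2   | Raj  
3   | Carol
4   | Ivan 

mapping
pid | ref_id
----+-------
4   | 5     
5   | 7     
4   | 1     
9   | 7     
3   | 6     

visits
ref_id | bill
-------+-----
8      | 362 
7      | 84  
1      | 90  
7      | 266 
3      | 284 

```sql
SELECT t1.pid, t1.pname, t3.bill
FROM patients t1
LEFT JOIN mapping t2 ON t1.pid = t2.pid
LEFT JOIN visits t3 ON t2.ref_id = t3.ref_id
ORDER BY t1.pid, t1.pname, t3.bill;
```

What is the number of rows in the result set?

Step 1 — t1 LEFT JOIN t2 on pid → 8 row(s).
Then LEFT JOIN `visits t3` on ref_id: each of those 8 rows is kept; rows whose t2.ref_id has no match in t3 get NULL for t3's columns.
Result: 10 row(s).

10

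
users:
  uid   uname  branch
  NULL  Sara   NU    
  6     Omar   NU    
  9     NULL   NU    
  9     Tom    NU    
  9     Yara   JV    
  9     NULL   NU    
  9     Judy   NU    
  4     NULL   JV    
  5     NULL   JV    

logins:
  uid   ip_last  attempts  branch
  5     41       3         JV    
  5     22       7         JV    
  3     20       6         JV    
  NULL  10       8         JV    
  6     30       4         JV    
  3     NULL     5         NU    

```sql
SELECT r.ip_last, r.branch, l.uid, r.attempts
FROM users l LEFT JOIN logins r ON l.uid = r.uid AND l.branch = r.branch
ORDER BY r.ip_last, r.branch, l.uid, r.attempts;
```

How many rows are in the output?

10

LEFT JOIN keeps every row from `users`; unmatched rows get NULL for `logins`'s columns.
Matching on l.uid = r.uid AND l.branch = r.branch. A NULL in a compared column never satisfies the condition.
- l[0] uid=NULL, branch=NU → no match; kept with NULLs on the r side.
- l[1] uid=6, branch=NU → no match; kept with NULLs on the r side.
- l[2] uid=9, branch=NU → no match; kept with NULLs on the r side.
- l[3] uid=9, branch=NU → no match; kept with NULLs on the r side.
- l[4] uid=9, branch=JV → no match; kept with NULLs on the r side.
- l[5] uid=9, branch=NU → no match; kept with NULLs on the r side.
- l[6] uid=9, branch=NU → no match; kept with NULLs on the r side.
- l[7] uid=4, branch=JV → no match; kept with NULLs on the r side.
- l[8] uid=5, branch=JV → 2 match(es) in r → 2 row(s).
Total: 2 matched + 8 padded = 10 rows.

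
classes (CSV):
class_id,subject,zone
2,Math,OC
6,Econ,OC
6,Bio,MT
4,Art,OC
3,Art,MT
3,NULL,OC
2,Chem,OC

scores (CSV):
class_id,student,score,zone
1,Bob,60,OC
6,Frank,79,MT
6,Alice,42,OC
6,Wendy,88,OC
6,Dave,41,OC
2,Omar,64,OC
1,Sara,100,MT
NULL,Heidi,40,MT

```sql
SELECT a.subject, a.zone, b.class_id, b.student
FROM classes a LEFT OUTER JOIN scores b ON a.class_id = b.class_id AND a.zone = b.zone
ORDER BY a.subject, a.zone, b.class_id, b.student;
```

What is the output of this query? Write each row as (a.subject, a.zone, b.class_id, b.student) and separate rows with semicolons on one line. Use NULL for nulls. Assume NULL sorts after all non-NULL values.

(Art, MT, NULL, NULL); (Art, OC, NULL, NULL); (Bio, MT, 6, Frank); (Chem, OC, 2, Omar); (Econ, OC, 6, Alice); (Econ, OC, 6, Dave); (Econ, OC, 6, Wendy); (Math, OC, 2, Omar); (NULL, OC, NULL, NULL)

LEFT JOIN keeps every row from `classes`; unmatched rows get NULL for `scores`'s columns.
Matching on a.class_id = b.class_id AND a.zone = b.zone. A NULL in a compared column never satisfies the condition.
- class_id=2, zone=OC: 1 matching b row(s), so 1 row(s) emitted.
- class_id=6, zone=OC: 3 matching b row(s), so 3 row(s) emitted.
- class_id=6, zone=MT: 1 matching b row(s), so 1 row(s) emitted.
- class_id=4, zone=OC: no b row matches, row kept with b columns NULL.
- class_id=3, zone=MT: no b row matches, row kept with b columns NULL.
- class_id=3, zone=OC: no b row matches, row kept with b columns NULL.
- class_id=2, zone=OC: 1 matching b row(s), so 1 row(s) emitted.
After projecting and ordering:
a.subject | a.zone | b.class_id | b.student
Art | MT | NULL | NULL
Art | OC | NULL | NULL
Bio | MT | 6 | Frank
Chem | OC | 2 | Omar
Econ | OC | 6 | Alice
Econ | OC | 6 | Dave
Econ | OC | 6 | Wendy
Math | OC | 2 | Omar
NULL | OC | NULL | NULL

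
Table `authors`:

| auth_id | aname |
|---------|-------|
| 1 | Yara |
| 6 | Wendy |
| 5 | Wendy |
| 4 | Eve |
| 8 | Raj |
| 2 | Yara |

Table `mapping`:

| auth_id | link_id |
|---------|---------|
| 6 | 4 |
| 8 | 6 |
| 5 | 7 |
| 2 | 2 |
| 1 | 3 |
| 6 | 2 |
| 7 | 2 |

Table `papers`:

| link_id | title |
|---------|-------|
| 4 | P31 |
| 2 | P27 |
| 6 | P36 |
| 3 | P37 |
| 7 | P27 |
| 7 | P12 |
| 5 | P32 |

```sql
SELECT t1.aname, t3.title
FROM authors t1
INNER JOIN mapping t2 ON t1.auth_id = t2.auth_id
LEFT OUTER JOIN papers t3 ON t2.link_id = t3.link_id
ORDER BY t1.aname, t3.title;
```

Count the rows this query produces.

7

Evaluate left to right. First `authors t1 INNER JOIN mapping t2` on auth_id: 6 row(s).
Then LEFT JOIN `papers t3` on link_id: each of those 6 rows is kept; rows whose t2.link_id has no match in t3 get NULL for t3's columns.
Result: 7 row(s).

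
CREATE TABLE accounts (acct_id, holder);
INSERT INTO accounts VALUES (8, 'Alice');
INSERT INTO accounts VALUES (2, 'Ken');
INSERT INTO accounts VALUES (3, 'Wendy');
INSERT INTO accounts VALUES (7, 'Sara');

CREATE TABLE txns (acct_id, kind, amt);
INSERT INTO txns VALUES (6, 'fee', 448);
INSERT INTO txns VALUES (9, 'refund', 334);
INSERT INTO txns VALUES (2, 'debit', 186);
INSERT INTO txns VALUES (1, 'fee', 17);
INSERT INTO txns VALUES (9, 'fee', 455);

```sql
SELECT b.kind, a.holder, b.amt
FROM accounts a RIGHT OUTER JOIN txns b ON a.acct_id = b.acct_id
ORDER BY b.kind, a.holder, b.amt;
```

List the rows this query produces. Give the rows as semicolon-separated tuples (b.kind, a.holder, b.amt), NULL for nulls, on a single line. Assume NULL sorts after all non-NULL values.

RIGHT JOIN keeps every row from `txns`; unmatched rows get NULL for `accounts`'s columns.
Matching on a.acct_id = b.acct_id.
- a row (acct_id=8): no match.
- a row (acct_id=2): matches 1 b row(s) → 1 output row(s).
- a row (acct_id=3): no match.
- a row (acct_id=7): no match.
- plus 4 unmatched b row(s), each kept with NULL a columns.
After projecting and ordering:
b.kind | a.holder | b.amt
debit | Ken | 186
fee | NULL | 17
fee | NULL | 448
fee | NULL | 455
refund | NULL | 334

(debit, Ken, 186); (fee, NULL, 17); (fee, NULL, 448); (fee, NULL, 455); (refund, NULL, 334)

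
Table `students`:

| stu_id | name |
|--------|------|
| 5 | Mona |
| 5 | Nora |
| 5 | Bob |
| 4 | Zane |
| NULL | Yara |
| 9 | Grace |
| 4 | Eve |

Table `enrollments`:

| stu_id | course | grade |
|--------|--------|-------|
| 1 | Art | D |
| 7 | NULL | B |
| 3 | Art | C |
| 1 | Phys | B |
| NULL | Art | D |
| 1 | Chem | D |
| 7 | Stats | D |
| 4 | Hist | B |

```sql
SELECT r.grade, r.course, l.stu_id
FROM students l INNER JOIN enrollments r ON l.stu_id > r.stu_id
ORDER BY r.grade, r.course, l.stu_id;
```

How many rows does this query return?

INNER JOIN keeps only pairs where the ON condition holds.
Matching on l.stu_id > r.stu_id. A NULL in a compared column never satisfies the condition.
Matched pairs: 30.
Total: 30 rows.

30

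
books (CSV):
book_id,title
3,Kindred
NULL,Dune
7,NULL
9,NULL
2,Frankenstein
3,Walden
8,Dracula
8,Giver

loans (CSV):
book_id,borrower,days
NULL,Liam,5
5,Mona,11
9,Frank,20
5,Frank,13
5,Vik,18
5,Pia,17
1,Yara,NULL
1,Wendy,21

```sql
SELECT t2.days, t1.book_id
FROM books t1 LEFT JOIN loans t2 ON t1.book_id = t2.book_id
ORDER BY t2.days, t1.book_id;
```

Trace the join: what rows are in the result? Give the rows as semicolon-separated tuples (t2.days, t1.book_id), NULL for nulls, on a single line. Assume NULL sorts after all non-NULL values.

LEFT JOIN keeps every row from `books`; unmatched rows get NULL for `loans`'s columns.
Matching on t1.book_id = t2.book_id. A NULL in a compared column never satisfies the condition.
- t1 (book_id=3) has no partner → padded with NULL.
- t1 (book_id=NULL) has no partner → padded with NULL.
- t1 (book_id=7) has no partner → padded with NULL.
- t1 (book_id=9) pairs with 1 row(s) of t2.
- t1 (book_id=2) has no partner → padded with NULL.
- t1 (book_id=3) has no partner → padded with NULL.
- t1 (book_id=8) has no partner → padded with NULL.
- t1 (book_id=8) has no partner → padded with NULL.
After projecting and ordering:
t2.days | t1.book_id
20 | 9
NULL | 2
NULL | 3
NULL | 3
NULL | 7
NULL | 8
NULL | 8
NULL | NULL

(20, 9); (NULL, 2); (NULL, 3); (NULL, 3); (NULL, 7); (NULL, 8); (NULL, 8); (NULL, NULL)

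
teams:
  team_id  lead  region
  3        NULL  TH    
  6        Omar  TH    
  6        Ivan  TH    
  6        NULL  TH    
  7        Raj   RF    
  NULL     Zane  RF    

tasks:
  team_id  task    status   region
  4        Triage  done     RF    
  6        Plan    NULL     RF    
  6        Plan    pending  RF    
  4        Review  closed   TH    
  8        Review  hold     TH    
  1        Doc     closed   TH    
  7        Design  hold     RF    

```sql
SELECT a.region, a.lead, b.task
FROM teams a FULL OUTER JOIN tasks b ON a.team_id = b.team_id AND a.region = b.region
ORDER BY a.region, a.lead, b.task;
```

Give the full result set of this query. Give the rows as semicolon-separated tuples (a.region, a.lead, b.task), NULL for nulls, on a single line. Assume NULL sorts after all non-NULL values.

(RF, Raj, Design); (RF, Zane, NULL); (TH, Ivan, NULL); (TH, Omar, NULL); (TH, NULL, NULL); (TH, NULL, NULL); (NULL, NULL, Doc); (NULL, NULL, Plan); (NULL, NULL, Plan); (NULL, NULL, Review); (NULL, NULL, Review); (NULL, NULL, Triage)

FULL OUTER JOIN keeps every row from both sides; unmatched rows get NULL for the other side's columns.
Matching on a.team_id = b.team_id AND a.region = b.region. A NULL in a compared column never satisfies the condition.
Matched pairs: 1; unmatched a rows kept: 5; unmatched b rows kept: 6.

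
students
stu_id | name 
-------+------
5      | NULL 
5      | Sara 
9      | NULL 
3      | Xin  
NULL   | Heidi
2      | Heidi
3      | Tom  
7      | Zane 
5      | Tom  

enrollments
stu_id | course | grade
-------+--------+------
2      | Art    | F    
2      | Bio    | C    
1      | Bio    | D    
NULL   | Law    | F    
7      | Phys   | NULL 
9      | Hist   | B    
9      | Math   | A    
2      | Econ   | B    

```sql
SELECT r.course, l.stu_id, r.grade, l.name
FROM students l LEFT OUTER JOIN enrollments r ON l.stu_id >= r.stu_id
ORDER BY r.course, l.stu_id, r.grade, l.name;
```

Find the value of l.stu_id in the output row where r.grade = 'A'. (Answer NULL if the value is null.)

9

LEFT JOIN keeps every row from `students`; unmatched rows get NULL for `enrollments`'s columns.
Matching on l.stu_id >= r.stu_id. A NULL in a compared column never satisfies the condition.
Matched pairs: 36; unmatched l rows kept: 1.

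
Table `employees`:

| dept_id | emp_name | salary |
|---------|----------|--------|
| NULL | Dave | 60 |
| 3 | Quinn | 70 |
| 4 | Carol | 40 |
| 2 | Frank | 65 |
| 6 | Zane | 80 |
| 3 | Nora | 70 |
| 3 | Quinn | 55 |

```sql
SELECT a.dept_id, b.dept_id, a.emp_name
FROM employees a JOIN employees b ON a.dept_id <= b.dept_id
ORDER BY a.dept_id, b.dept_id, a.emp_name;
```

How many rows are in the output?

24

INNER JOIN keeps only pairs where the ON condition holds.
Matching on a.dept_id <= b.dept_id. A NULL in a compared column never satisfies the condition.
- a (dept_id=NULL) has no partner → excluded.
- a (dept_id=3) pairs with 5 row(s) of b.
- a (dept_id=4) pairs with 2 row(s) of b.
- a (dept_id=2) pairs with 6 row(s) of b.
- a (dept_id=6) pairs with 1 row(s) of b.
- a (dept_id=3) pairs with 5 row(s) of b.
- a (dept_id=3) pairs with 5 row(s) of b.
Total: 24 rows.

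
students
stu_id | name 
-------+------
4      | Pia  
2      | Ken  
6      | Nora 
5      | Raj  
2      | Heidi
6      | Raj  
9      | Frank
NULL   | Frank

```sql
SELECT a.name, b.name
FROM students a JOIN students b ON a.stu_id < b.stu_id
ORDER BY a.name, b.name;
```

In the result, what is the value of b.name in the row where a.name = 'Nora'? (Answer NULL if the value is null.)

INNER JOIN keeps only pairs where the ON condition holds.
Matching on a.stu_id < b.stu_id. A NULL in a compared column never satisfies the condition.
- stu_id=4: 4 matching b row(s), so 4 row(s) emitted.
- stu_id=2: 5 matching b row(s), so 5 row(s) emitted.
- stu_id=6: 1 matching b row(s), so 1 row(s) emitted.
- stu_id=5: 3 matching b row(s), so 3 row(s) emitted.
- stu_id=2: 5 matching b row(s), so 5 row(s) emitted.
- stu_id=6: 1 matching b row(s), so 1 row(s) emitted.
- stu_id=9: no matching b row, dropped.
- stu_id=NULL: no matching b row, dropped.

Frank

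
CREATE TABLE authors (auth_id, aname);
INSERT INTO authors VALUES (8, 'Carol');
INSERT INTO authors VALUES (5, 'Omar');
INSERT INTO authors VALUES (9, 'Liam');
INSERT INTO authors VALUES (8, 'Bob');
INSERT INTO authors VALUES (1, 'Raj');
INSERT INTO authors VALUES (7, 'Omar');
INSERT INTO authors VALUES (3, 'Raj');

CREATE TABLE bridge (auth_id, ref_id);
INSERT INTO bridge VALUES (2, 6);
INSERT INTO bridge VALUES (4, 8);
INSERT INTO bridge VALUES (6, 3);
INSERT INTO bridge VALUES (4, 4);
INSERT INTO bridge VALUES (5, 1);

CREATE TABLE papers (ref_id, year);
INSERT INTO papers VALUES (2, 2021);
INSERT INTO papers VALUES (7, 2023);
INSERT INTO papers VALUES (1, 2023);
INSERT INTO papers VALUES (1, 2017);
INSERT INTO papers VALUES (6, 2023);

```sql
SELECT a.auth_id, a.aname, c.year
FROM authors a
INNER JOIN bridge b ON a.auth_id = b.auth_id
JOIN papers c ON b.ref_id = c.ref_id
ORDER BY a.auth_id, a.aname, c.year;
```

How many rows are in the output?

Step 1 — a INNER JOIN b on auth_id → 1 row(s).
Then INNER JOIN `papers c` on ref_id: keep only rows whose b.ref_id appears in c.
Result: 2 row(s).

2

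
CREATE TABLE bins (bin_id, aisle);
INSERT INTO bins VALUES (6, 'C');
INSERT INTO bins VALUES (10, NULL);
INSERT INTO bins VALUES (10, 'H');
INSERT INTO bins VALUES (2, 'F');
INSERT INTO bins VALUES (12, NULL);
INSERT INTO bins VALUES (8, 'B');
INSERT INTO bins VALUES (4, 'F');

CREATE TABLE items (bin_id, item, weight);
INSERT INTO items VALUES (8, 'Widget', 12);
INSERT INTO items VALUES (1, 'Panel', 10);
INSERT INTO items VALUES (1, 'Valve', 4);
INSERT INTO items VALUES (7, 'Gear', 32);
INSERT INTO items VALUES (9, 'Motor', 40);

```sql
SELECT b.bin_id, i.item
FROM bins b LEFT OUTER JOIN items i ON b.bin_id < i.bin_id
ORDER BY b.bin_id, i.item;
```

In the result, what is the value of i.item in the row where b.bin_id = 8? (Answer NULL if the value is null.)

Motor

LEFT JOIN keeps every row from `bins`; unmatched rows get NULL for `items`'s columns.
Matching on b.bin_id < i.bin_id.
- b row (bin_id=6): matches 3 i row(s) → 3 output row(s).
- b row (bin_id=10): no match → kept, i columns NULL.
- b row (bin_id=10): no match → kept, i columns NULL.
- b row (bin_id=2): matches 3 i row(s) → 3 output row(s).
- b row (bin_id=12): no match → kept, i columns NULL.
- b row (bin_id=8): matches 1 i row(s) → 1 output row(s).
- b row (bin_id=4): matches 3 i row(s) → 3 output row(s).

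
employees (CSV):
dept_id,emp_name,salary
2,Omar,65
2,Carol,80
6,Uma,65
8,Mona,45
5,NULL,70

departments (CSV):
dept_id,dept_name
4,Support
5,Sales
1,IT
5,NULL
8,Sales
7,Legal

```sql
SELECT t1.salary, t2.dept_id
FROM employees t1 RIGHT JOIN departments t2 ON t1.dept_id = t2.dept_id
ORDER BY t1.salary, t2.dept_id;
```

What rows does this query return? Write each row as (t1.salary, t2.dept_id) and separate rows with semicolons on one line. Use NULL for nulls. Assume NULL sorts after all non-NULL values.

RIGHT JOIN keeps every row from `departments`; unmatched rows get NULL for `employees`'s columns.
Matching on t1.dept_id = t2.dept_id.
Matched pairs: 3; unmatched t2 rows kept: 3.

(45, 8); (70, 5); (70, 5); (NULL, 1); (NULL, 4); (NULL, 7)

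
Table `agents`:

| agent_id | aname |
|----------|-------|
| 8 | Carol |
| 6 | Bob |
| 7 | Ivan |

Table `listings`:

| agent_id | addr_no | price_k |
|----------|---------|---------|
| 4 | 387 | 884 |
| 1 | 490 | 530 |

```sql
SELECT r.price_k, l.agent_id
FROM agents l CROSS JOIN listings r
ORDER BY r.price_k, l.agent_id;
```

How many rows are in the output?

CROSS JOIN pairs every row of `agents` with every row of `listings`: 3 × 2 = 6 rows.

6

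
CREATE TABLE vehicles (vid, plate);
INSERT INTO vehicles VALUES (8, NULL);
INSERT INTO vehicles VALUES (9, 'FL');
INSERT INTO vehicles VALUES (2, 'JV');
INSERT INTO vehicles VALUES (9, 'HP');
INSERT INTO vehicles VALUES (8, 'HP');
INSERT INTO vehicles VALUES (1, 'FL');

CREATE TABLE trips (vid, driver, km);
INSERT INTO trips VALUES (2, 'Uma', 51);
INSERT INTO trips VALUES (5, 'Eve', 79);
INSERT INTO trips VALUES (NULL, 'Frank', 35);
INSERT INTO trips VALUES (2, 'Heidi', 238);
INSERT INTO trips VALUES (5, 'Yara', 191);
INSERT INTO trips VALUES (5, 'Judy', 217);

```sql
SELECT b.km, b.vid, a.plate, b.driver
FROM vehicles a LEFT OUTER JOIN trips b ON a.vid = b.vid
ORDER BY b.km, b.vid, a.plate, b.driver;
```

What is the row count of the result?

LEFT JOIN keeps every row from `vehicles`; unmatched rows get NULL for `trips`'s columns.
Matching on a.vid = b.vid. A NULL in a compared column never satisfies the condition.
- a[0] vid=8 → no match; kept with NULLs on the b side.
- a[1] vid=9 → no match; kept with NULLs on the b side.
- a[2] vid=2 → 2 match(es) in b → 2 row(s).
- a[3] vid=9 → no match; kept with NULLs on the b side.
- a[4] vid=8 → no match; kept with NULLs on the b side.
- a[5] vid=1 → no match; kept with NULLs on the b side.
Total: 2 matched + 5 padded = 7 rows.

7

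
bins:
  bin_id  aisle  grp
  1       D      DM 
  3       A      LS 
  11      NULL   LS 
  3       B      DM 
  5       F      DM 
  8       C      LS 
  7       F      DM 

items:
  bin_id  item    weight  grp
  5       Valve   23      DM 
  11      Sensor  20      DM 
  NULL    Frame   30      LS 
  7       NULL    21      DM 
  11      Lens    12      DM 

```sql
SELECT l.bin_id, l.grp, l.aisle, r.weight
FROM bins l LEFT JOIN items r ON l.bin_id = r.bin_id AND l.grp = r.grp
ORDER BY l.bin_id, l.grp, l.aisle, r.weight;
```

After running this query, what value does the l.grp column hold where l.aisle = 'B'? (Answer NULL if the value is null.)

DM

LEFT JOIN keeps every row from `bins`; unmatched rows get NULL for `items`'s columns.
Matching on l.bin_id = r.bin_id AND l.grp = r.grp. A NULL in a compared column never satisfies the condition.
- l[0] bin_id=1, grp=DM → no match; kept with NULLs on the r side.
- l[1] bin_id=3, grp=LS → no match; kept with NULLs on the r side.
- l[2] bin_id=11, grp=LS → no match; kept with NULLs on the r side.
- l[3] bin_id=3, grp=DM → no match; kept with NULLs on the r side.
- l[4] bin_id=5, grp=DM → 1 match(es) in r → 1 row(s).
- l[5] bin_id=8, grp=LS → no match; kept with NULLs on the r side.
- l[6] bin_id=7, grp=DM → 1 match(es) in r → 1 row(s).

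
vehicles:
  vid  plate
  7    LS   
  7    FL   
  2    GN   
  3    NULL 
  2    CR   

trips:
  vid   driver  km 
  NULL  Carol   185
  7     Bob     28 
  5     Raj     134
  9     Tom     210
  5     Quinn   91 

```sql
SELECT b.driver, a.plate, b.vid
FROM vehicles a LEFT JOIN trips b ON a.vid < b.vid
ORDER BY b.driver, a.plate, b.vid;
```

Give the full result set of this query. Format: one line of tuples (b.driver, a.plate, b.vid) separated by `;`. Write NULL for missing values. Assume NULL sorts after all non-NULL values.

(Bob, CR, 7); (Bob, GN, 7); (Bob, NULL, 7); (Quinn, CR, 5); (Quinn, GN, 5); (Quinn, NULL, 5); (Raj, CR, 5); (Raj, GN, 5); (Raj, NULL, 5); (Tom, CR, 9); (Tom, FL, 9); (Tom, GN, 9); (Tom, LS, 9); (Tom, NULL, 9)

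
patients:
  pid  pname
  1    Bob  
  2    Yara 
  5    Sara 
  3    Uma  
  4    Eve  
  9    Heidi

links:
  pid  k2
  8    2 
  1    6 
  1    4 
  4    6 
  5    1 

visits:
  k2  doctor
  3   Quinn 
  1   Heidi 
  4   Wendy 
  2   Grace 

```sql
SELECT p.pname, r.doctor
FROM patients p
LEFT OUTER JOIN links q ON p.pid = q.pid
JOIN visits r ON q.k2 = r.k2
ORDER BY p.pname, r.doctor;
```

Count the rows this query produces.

2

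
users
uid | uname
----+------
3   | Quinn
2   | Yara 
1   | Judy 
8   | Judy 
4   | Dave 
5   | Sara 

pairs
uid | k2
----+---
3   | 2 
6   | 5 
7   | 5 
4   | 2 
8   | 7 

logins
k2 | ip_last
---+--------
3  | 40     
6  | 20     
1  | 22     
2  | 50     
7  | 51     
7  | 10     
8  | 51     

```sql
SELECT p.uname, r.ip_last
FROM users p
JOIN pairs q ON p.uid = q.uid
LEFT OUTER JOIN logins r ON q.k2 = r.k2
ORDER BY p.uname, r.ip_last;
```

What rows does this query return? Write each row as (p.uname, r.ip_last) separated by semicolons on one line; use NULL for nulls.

(Dave, 50); (Judy, 10); (Judy, 51); (Quinn, 50)

Step 1 — p INNER JOIN q on uid → 3 row(s).
Then LEFT JOIN `logins r` on k2: each of those 3 rows is kept; rows whose q.k2 has no match in r get NULL for r's columns.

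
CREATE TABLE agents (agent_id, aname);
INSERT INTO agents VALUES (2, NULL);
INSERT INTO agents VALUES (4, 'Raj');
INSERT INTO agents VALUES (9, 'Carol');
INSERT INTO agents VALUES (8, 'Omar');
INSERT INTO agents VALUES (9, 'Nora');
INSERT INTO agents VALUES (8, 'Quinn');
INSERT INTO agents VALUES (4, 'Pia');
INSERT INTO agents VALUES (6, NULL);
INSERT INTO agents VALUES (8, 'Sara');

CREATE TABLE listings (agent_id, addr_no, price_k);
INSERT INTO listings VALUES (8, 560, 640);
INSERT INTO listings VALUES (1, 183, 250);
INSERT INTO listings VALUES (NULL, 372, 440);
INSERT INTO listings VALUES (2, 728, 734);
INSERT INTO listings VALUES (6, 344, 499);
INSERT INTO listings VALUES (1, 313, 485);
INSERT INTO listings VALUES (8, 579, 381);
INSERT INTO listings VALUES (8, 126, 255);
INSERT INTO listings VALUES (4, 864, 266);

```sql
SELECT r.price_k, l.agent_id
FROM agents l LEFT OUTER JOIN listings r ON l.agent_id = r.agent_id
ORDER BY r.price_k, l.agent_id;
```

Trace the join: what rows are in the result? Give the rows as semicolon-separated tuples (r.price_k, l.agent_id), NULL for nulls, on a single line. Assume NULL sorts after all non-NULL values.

(255, 8); (255, 8); (255, 8); (266, 4); (266, 4); (381, 8); (381, 8); (381, 8); (499, 6); (640, 8); (640, 8); (640, 8); (734, 2); (NULL, 9); (NULL, 9)

LEFT JOIN keeps every row from `agents`; unmatched rows get NULL for `listings`'s columns.
Matching on l.agent_id = r.agent_id. A NULL in a compared column never satisfies the condition.
Matched pairs: 13; unmatched l rows kept: 2.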